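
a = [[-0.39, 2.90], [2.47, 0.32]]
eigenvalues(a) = [-2.73, 2.66]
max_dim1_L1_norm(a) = 3.29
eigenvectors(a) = [[-0.78, -0.69], [0.63, -0.73]]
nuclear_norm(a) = 5.42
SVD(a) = [[1.00, -0.01], [-0.01, -1.0]] @ diag([2.9261968755694605, 2.4905364573536213]) @ [[-0.15, 0.99], [-0.99, -0.15]]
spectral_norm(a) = 2.93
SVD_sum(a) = [[-0.43, 2.89], [0.01, -0.04]] + [[0.04,0.01], [2.46,0.36]]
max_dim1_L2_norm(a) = 2.93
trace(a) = -0.07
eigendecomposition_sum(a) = [[-1.55,1.47], [1.25,-1.19]] + [[1.16,1.43], [1.22,1.51]]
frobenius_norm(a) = 3.84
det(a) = -7.29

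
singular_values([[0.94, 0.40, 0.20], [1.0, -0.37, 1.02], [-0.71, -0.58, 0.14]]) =[1.74, 1.04, 0.0]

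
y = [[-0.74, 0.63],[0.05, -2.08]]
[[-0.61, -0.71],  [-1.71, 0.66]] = y@[[1.56, 0.70], [0.86, -0.30]]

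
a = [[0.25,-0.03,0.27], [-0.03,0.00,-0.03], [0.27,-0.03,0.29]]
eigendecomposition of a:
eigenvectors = [[-0.68, 0.64, 0.36],[0.08, -0.43, 0.9],[-0.73, -0.64, -0.24]]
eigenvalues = [0.54, -0.0, -0.0]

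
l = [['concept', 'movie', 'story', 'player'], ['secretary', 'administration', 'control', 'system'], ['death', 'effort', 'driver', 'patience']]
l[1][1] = 'administration'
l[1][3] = 'system'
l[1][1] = 'administration'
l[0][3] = 'player'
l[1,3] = 'system'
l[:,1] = ['movie', 'administration', 'effort']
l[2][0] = 'death'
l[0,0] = 'concept'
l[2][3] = 'patience'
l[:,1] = ['movie', 'administration', 'effort']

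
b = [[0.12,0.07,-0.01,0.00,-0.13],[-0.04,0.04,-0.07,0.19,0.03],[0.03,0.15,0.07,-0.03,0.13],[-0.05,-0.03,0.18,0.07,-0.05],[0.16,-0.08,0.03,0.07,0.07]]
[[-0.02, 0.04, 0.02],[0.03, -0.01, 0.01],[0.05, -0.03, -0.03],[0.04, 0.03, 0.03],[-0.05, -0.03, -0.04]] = b @ [[-0.27, -0.03, -0.13],[0.28, 0.06, 0.05],[0.17, 0.05, 0.03],[0.08, 0.02, 0.04],[0.02, -0.31, -0.24]]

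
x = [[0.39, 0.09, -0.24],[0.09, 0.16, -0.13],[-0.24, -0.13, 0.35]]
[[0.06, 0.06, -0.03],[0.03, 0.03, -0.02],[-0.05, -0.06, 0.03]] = x @[[0.1,0.11,-0.03], [0.11,0.12,-0.04], [-0.03,-0.04,0.06]]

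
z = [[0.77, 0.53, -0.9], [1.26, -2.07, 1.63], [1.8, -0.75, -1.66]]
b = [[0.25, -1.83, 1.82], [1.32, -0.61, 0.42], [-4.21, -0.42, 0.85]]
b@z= [[1.16, 2.56, -6.23],[1.0, 1.65, -2.88],[-2.24, -2.00, 1.69]]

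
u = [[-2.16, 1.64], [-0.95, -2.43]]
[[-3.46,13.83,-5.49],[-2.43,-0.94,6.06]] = u @[[1.82, -4.71, 0.50], [0.29, 2.23, -2.69]]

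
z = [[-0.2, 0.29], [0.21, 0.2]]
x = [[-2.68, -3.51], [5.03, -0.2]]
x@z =[[-0.20, -1.48], [-1.05, 1.42]]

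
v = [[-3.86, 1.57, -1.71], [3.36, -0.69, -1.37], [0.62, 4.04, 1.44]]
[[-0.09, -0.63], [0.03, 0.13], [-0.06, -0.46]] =v @ [[0.01, 0.05], [-0.02, -0.16], [0.01, 0.11]]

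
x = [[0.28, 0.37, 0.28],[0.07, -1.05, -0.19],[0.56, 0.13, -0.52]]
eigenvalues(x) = [0.43, -0.64, -1.08]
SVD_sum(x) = [[0.02, 0.43, 0.1], [-0.05, -1.03, -0.25], [0.0, 0.03, 0.01]] + [[0.05, 0.01, -0.05], [0.04, 0.01, -0.04], [0.58, 0.09, -0.50]] + [[0.2, -0.06, 0.22],[0.08, -0.03, 0.09],[-0.02, 0.01, -0.03]]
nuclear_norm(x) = 2.26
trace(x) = -1.29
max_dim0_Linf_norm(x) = 1.05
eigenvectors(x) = [[-0.86, -0.10, 0.27], [0.02, -0.44, -0.96], [-0.50, 0.90, -0.05]]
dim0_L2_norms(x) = [0.63, 1.12, 0.62]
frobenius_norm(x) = 1.43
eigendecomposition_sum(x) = [[0.38, 0.10, 0.09], [-0.01, -0.0, -0.0], [0.22, 0.06, 0.05]] + [[-0.04, -0.01, 0.06], [-0.16, -0.06, 0.27], [0.32, 0.12, -0.55]] + [[-0.07, 0.28, 0.13],[0.24, -0.99, -0.46],[0.01, -0.05, -0.02]]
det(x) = 0.30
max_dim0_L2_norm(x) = 1.12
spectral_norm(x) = 1.15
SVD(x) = [[-0.38, -0.09, -0.92], [0.92, -0.07, -0.38], [-0.03, -0.99, 0.11]] @ diag([1.1481082312651814, 0.7788256416667351, 0.3367166600920366]) @ [[-0.05, -0.97, -0.23], [-0.75, -0.12, 0.65], [-0.65, 0.21, -0.73]]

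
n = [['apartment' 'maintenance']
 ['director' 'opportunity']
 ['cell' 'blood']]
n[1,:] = ['director', 'opportunity']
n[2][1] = 'blood'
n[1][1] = 'opportunity'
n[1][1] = 'opportunity'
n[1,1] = 'opportunity'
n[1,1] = 'opportunity'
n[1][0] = 'director'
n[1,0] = 'director'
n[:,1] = ['maintenance', 'opportunity', 'blood']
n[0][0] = 'apartment'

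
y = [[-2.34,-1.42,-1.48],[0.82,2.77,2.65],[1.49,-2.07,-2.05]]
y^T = [[-2.34, 0.82, 1.49], [-1.42, 2.77, -2.07], [-1.48, 2.65, -2.05]]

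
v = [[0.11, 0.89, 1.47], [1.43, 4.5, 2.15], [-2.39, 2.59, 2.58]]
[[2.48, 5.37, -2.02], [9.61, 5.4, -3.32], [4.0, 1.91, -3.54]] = v@[[0.76, 2.25, -0.04], [1.57, -1.66, -0.1], [0.68, 4.49, -1.31]]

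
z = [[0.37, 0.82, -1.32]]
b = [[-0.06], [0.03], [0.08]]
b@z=[[-0.02, -0.05, 0.08],[0.01, 0.02, -0.04],[0.03, 0.07, -0.11]]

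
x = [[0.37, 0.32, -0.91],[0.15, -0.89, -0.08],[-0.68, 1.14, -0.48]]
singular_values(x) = [1.68, 0.96, 0.39]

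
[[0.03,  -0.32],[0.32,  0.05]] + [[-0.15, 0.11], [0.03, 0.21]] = [[-0.12, -0.21], [0.35, 0.26]]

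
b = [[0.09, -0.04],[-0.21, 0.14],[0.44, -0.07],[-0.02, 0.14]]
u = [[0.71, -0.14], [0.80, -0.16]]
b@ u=[[0.03,-0.01], [-0.04,0.01], [0.26,-0.05], [0.10,-0.02]]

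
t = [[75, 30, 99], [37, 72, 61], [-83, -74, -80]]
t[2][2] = -80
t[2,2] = -80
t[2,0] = -83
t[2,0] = -83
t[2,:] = [-83, -74, -80]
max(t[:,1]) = 72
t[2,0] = -83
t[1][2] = 61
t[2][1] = -74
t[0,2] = 99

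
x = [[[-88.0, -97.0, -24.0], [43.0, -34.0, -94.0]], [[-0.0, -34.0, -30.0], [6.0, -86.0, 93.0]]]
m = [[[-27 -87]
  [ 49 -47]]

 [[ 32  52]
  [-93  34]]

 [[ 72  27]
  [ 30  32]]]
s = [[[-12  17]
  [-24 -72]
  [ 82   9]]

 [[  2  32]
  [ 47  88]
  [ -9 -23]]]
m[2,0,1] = 27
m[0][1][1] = -47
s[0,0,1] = 17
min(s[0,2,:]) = 9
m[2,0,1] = 27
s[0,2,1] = 9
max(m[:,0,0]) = 72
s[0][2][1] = 9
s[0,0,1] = 17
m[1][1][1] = 34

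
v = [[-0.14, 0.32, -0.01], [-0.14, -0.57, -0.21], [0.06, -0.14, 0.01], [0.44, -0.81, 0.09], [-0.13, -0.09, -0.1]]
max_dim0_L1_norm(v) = 1.93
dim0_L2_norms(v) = [0.5, 1.05, 0.25]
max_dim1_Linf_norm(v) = 0.81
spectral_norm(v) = 1.10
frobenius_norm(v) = 1.19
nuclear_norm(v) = 1.57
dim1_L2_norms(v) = [0.35, 0.62, 0.15, 0.93, 0.19]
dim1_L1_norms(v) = [0.47, 0.92, 0.21, 1.34, 0.32]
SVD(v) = [[-0.32, 0.08, -0.71], [0.45, 0.81, -0.10], [0.14, -0.04, -0.66], [0.82, -0.43, -0.11], [0.04, 0.4, 0.17]] @ diag([1.103005176156319, 0.4584204084675063, 0.005505494787150472]) @ [[0.31, -0.95, -0.02], [-0.80, -0.25, -0.54], [0.51, 0.18, -0.84]]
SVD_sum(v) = [[-0.11, 0.33, 0.01], [0.16, -0.48, -0.01], [0.05, -0.14, -0.0], [0.28, -0.86, -0.02], [0.01, -0.04, -0.0]] + [[-0.03, -0.01, -0.02], [-0.30, -0.09, -0.20], [0.01, 0.0, 0.01], [0.16, 0.05, 0.11], [-0.15, -0.05, -0.1]] + [[-0.0, -0.0, 0.00],  [-0.00, -0.0, 0.0],  [-0.00, -0.00, 0.0],  [-0.0, -0.0, 0.0],  [0.00, 0.0, -0.00]]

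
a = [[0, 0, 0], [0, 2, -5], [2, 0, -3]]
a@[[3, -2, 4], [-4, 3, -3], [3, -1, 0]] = [[0, 0, 0], [-23, 11, -6], [-3, -1, 8]]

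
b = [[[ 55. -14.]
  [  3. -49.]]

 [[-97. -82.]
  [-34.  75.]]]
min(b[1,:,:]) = -97.0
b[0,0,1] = -14.0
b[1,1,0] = -34.0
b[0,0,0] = 55.0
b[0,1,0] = 3.0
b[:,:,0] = [[55.0, 3.0], [-97.0, -34.0]]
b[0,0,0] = 55.0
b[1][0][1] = -82.0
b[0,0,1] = -14.0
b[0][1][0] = 3.0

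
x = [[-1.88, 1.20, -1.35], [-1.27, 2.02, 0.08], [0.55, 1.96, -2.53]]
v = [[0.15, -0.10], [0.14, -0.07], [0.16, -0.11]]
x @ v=[[-0.33, 0.25], [0.11, -0.02], [-0.05, 0.09]]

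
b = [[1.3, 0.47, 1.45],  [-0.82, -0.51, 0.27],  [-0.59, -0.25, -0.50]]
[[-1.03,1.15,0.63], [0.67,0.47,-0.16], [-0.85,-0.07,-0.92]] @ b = [[-2.65, -1.23, -1.50], [0.58, 0.12, 1.18], [-0.50, -0.13, -0.79]]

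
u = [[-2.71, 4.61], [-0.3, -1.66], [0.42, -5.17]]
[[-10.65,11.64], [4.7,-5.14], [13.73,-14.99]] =u@[[-0.68, 0.74],[-2.71, 2.96]]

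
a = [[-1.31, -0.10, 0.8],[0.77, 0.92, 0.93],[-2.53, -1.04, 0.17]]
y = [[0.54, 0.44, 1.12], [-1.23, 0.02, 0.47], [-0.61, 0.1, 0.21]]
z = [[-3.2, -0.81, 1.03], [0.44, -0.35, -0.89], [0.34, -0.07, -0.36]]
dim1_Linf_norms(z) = [3.2, 0.89, 0.36]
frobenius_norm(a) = 3.49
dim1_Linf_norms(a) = [1.31, 0.93, 2.53]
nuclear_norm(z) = 4.44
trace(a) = -0.22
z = y @ a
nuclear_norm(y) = 2.87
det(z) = 0.00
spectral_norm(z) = 3.54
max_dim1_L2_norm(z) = 3.46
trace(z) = -3.91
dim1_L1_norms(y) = [2.1, 1.72, 0.92]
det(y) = -0.16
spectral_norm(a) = 3.19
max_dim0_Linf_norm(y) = 1.23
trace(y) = 0.77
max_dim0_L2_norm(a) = 2.95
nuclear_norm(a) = 4.60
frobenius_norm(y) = 1.97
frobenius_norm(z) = 3.65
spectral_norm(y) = 1.48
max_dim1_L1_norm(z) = 5.04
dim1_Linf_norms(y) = [1.12, 1.23, 0.61]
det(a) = -0.00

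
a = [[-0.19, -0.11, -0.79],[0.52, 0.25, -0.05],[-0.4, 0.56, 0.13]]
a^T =[[-0.19,  0.52,  -0.4], [-0.11,  0.25,  0.56], [-0.79,  -0.05,  0.13]]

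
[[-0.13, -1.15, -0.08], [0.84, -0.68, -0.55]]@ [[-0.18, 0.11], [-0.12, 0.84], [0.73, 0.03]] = [[0.1, -0.98], [-0.47, -0.50]]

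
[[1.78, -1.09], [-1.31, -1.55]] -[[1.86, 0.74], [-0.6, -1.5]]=[[-0.08,-1.83], [-0.71,-0.05]]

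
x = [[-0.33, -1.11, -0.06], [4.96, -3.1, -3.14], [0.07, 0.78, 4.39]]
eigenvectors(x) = [[(-0.21-0.35j),-0.21+0.35j,(0.08+0j)],[-0.90+0.00j,-0.90-0.00j,(-0.35+0j)],[0.11+0.04j,0.11-0.04j,(0.93+0j)]]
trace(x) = 0.96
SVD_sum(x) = [[0.2, -0.14, -0.22], [3.93, -2.84, -4.26], [-1.95, 1.41, 2.11]] + [[-0.03,0.01,-0.03], [1.01,-0.29,1.13], [2.03,-0.59,2.27]] + [[-0.5, -0.98, 0.19], [0.02, 0.03, -0.01], [-0.02, -0.03, 0.01]]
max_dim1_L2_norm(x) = 6.64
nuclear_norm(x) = 11.80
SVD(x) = [[0.05, -0.01, 1.0], [0.90, 0.44, -0.03], [-0.44, 0.90, 0.03]] @ diag([7.212705529512204, 3.4698176618047154, 1.1128541406546246]) @ [[0.61, -0.44, -0.66], [0.65, -0.19, 0.73], [-0.45, -0.88, 0.17]]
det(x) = 27.85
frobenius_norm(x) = 8.08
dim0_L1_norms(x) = [5.36, 4.99, 7.59]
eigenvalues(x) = [(-1.57+2.08j), (-1.57-2.08j), (4.1+0j)]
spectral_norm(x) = 7.21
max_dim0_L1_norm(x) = 7.59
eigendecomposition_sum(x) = [[(-0.19+1.48j),-0.57-0.44j,(-0.2-0.29j)],[2.57+2.02j,(-1.48+0.58j),-0.77+0.05j],[(-0.21-0.35j),0.20-0.00j,(0.09+0.03j)]] + [[-0.19-1.48j, (-0.57+0.44j), (-0.2+0.29j)], [(2.57-2.02j), -1.48-0.58j, -0.77-0.05j], [(-0.21+0.35j), 0.20+0.00j, (0.09-0.03j)]] + [[(0.04+0j), 0.03-0.00j, (0.34-0j)], [-0.19-0.00j, -0.14+0.00j, (-1.6+0j)], [(0.49+0j), 0.38-0.00j, 4.20-0.00j]]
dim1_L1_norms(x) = [1.5, 11.2, 5.24]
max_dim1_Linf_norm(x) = 4.96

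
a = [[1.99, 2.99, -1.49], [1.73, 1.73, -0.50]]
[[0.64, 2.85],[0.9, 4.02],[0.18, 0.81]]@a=[[6.20, 6.84, -2.38], [8.75, 9.65, -3.35], [1.76, 1.94, -0.67]]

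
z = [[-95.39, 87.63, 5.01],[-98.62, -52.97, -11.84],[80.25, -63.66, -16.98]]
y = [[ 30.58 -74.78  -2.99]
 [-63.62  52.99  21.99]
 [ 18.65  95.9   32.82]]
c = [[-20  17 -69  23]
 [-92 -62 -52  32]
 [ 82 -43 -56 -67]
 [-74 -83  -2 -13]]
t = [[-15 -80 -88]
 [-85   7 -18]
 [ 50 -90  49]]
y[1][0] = -63.62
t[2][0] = 50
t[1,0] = -85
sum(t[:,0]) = -50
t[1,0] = -85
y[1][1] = 52.99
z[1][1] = -52.97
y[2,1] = 95.9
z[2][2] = -16.98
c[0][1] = 17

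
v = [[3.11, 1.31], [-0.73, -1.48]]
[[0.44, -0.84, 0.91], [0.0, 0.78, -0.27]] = v @ [[0.18, -0.06, 0.27], [-0.09, -0.5, 0.05]]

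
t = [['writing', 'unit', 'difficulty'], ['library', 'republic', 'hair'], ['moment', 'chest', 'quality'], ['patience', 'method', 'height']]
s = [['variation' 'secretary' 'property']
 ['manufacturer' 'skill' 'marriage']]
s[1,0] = 'manufacturer'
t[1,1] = 'republic'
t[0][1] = 'unit'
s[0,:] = ['variation', 'secretary', 'property']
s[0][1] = 'secretary'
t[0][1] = 'unit'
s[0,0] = 'variation'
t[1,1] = 'republic'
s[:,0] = ['variation', 'manufacturer']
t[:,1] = ['unit', 'republic', 'chest', 'method']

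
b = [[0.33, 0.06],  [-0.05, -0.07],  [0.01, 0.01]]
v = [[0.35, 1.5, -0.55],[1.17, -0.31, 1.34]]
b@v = [[0.19, 0.48, -0.1], [-0.10, -0.05, -0.07], [0.02, 0.01, 0.01]]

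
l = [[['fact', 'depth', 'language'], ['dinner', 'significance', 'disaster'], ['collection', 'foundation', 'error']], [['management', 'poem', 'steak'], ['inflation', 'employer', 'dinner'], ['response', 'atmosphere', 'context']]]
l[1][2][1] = 'atmosphere'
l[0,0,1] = 'depth'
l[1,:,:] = [['management', 'poem', 'steak'], ['inflation', 'employer', 'dinner'], ['response', 'atmosphere', 'context']]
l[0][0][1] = 'depth'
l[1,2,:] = ['response', 'atmosphere', 'context']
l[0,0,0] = 'fact'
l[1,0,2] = 'steak'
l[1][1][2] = 'dinner'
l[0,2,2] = 'error'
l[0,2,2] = 'error'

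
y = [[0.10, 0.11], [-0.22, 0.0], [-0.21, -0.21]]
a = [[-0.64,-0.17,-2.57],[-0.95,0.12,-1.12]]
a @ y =[[0.51,0.47], [0.11,0.13]]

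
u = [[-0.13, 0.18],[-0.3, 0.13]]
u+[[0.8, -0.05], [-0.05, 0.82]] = [[0.67, 0.13], [-0.35, 0.95]]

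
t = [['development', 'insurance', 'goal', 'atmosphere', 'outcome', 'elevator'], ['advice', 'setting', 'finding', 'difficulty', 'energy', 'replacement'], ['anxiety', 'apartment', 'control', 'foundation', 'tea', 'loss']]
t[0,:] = ['development', 'insurance', 'goal', 'atmosphere', 'outcome', 'elevator']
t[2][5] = 'loss'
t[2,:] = ['anxiety', 'apartment', 'control', 'foundation', 'tea', 'loss']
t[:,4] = ['outcome', 'energy', 'tea']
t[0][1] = 'insurance'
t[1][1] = 'setting'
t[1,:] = ['advice', 'setting', 'finding', 'difficulty', 'energy', 'replacement']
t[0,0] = 'development'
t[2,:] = ['anxiety', 'apartment', 'control', 'foundation', 'tea', 'loss']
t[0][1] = 'insurance'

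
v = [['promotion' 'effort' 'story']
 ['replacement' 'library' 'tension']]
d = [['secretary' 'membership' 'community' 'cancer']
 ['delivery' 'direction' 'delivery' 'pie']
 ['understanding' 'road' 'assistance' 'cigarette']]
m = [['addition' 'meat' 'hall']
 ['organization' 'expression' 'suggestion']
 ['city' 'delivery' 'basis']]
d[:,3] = ['cancer', 'pie', 'cigarette']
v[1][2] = 'tension'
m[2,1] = 'delivery'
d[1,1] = 'direction'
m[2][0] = 'city'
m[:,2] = ['hall', 'suggestion', 'basis']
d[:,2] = ['community', 'delivery', 'assistance']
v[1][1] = 'library'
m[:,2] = ['hall', 'suggestion', 'basis']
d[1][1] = 'direction'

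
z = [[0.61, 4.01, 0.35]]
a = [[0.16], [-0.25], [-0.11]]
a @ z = [[0.10, 0.64, 0.06], [-0.15, -1.00, -0.09], [-0.07, -0.44, -0.04]]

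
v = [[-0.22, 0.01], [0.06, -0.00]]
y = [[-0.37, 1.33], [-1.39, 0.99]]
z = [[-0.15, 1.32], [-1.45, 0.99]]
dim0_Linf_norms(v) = [0.22, 0.01]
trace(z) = 0.84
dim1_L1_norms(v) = [0.23, 0.06]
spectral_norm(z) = 2.02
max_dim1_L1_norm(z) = 2.44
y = v + z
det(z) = 1.77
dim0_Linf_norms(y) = [1.39, 1.33]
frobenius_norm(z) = 2.20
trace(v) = -0.22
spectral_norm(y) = 2.08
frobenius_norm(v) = 0.23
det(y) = 1.48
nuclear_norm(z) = 2.89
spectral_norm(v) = 0.23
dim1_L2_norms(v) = [0.22, 0.06]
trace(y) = 0.62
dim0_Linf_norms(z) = [1.45, 1.32]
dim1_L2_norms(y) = [1.38, 1.71]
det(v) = -0.00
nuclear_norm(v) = 0.23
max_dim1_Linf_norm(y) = 1.39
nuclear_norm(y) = 2.79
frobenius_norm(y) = 2.19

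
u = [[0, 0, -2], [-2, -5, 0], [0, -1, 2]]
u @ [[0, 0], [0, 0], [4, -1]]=[[-8, 2], [0, 0], [8, -2]]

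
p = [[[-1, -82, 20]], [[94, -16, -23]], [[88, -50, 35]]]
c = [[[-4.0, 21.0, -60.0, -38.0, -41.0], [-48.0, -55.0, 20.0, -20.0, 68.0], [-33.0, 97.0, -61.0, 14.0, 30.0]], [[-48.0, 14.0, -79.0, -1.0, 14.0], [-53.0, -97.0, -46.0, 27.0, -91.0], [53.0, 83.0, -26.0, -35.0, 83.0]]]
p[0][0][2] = 20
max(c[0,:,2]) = 20.0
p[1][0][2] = -23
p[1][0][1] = -16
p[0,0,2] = 20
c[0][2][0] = -33.0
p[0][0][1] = -82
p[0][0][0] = -1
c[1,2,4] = 83.0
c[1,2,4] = 83.0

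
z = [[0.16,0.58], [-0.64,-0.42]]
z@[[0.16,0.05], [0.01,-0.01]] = [[0.03, 0.0], [-0.11, -0.03]]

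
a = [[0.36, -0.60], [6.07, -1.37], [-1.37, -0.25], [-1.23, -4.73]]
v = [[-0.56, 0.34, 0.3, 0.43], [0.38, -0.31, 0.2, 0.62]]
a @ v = [[-0.43, 0.31, -0.01, -0.22], [-3.92, 2.49, 1.55, 1.76], [0.67, -0.39, -0.46, -0.74], [-1.11, 1.05, -1.32, -3.46]]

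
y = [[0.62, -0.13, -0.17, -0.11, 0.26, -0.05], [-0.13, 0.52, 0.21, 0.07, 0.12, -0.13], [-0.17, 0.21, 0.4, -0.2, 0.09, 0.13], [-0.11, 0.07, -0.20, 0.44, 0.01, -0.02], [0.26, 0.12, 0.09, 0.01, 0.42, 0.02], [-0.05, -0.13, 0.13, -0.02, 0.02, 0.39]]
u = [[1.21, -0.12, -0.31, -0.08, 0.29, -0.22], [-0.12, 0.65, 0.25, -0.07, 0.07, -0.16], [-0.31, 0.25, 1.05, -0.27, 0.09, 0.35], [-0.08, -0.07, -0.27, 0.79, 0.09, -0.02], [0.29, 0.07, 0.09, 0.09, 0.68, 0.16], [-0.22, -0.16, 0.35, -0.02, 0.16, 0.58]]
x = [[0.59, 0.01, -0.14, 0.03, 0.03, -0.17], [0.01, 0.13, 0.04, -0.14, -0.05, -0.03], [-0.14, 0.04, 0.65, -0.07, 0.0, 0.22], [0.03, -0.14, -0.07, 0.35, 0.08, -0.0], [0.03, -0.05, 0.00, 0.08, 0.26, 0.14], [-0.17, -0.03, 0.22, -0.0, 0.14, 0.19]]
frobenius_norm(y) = 1.37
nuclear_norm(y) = 2.79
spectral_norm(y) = 0.88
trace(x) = 2.17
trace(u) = 4.96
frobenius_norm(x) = 1.15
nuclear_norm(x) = 2.17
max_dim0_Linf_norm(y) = 0.62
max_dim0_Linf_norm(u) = 1.21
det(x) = 0.00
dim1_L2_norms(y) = [0.72, 0.61, 0.55, 0.5, 0.52, 0.43]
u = y + x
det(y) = 0.00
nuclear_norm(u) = 4.96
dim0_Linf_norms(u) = [1.21, 0.65, 1.05, 0.79, 0.68, 0.58]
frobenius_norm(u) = 2.36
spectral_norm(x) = 0.89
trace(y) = 2.79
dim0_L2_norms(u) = [1.31, 0.73, 1.21, 0.85, 0.77, 0.75]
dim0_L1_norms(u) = [2.23, 1.32, 2.32, 1.32, 1.38, 1.49]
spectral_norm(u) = 1.67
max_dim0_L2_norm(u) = 1.31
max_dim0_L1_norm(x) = 1.12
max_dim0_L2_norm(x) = 0.7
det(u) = 0.07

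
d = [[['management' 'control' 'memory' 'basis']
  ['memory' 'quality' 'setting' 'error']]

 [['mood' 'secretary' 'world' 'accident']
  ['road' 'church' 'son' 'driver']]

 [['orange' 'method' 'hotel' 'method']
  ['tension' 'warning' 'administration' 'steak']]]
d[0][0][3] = 'basis'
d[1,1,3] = 'driver'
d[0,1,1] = 'quality'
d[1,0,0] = 'mood'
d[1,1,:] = ['road', 'church', 'son', 'driver']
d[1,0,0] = 'mood'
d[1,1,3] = 'driver'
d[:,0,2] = ['memory', 'world', 'hotel']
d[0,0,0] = 'management'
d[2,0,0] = 'orange'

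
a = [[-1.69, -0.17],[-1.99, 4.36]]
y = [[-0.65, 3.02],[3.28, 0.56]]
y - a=[[1.04, 3.19], [5.27, -3.8]]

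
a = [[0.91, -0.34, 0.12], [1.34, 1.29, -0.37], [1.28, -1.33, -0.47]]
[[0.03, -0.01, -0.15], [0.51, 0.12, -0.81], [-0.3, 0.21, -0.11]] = a @ [[0.13, 0.02, -0.29], [0.30, -0.02, -0.27], [0.15, -0.33, 0.20]]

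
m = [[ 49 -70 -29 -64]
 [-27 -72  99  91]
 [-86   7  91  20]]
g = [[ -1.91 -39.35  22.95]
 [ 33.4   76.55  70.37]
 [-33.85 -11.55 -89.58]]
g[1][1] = 76.55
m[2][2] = 91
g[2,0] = -33.85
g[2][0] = -33.85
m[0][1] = -70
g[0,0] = -1.91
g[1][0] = 33.4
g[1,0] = 33.4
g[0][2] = 22.95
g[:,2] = [22.95, 70.37, -89.58]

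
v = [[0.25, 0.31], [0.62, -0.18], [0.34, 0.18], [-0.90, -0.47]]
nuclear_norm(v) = 1.70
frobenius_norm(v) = 1.32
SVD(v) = [[-0.28, 0.44], [-0.41, -0.86], [-0.31, 0.1], [0.81, -0.25]] @ diag([1.2435631706532009, 0.4559063945537041]) @ [[-0.93, -0.36],[-0.36, 0.93]]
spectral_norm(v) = 1.24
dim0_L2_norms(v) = [1.17, 0.62]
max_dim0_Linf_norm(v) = 0.9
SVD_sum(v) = [[0.32, 0.12], [0.48, 0.19], [0.36, 0.14], [-0.94, -0.36]] + [[-0.07, 0.19], [0.14, -0.37], [-0.02, 0.04], [0.04, -0.11]]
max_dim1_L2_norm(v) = 1.02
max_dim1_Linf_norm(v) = 0.9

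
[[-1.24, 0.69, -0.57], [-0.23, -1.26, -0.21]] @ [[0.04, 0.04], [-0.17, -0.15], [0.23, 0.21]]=[[-0.3, -0.27], [0.16, 0.14]]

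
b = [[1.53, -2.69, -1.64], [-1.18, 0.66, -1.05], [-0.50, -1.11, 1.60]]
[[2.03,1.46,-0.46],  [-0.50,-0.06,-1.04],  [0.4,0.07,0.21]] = b @ [[0.18, 0.03, 0.59], [-0.59, -0.39, 0.22], [-0.10, -0.22, 0.47]]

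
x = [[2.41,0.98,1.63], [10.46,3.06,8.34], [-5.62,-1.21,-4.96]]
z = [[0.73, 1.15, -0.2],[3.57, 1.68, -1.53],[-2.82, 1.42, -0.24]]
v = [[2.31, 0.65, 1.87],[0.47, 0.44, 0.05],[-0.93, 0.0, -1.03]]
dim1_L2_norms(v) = [3.04, 0.65, 1.39]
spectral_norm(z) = 4.81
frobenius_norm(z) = 5.46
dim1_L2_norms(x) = [3.07, 13.72, 7.59]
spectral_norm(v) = 3.36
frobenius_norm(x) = 15.98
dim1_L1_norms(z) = [2.08, 6.78, 4.48]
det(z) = 5.28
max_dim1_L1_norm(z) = 6.78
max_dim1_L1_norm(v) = 4.83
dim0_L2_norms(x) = [12.12, 3.43, 9.84]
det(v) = 0.00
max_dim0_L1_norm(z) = 7.12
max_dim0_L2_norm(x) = 12.12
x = z @ v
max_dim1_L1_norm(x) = 21.86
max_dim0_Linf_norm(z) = 3.57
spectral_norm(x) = 15.97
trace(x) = 0.51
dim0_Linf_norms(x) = [10.46, 3.06, 8.34]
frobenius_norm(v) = 3.41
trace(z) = 2.17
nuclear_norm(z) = 7.79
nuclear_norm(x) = 16.66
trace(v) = 1.72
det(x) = 0.05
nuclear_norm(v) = 3.92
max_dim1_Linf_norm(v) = 2.31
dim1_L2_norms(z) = [1.38, 4.23, 3.17]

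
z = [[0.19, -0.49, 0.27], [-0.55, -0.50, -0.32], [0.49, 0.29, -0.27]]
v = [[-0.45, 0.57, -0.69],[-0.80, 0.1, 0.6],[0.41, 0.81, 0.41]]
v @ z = [[-0.74, -0.26, -0.12], [0.09, 0.52, -0.41], [-0.17, -0.49, -0.26]]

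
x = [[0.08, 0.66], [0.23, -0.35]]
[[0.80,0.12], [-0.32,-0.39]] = x @ [[0.37, -1.18], [1.17, 0.33]]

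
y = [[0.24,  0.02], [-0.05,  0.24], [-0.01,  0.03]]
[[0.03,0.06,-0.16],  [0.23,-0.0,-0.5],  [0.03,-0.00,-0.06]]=y @ [[0.03, 0.24, -0.48], [0.98, 0.03, -2.19]]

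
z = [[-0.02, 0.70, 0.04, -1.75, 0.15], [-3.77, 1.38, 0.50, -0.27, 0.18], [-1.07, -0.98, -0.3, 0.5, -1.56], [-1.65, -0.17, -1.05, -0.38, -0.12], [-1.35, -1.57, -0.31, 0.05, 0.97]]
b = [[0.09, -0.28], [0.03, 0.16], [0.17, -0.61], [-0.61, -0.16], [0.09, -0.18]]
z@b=[[1.11, 0.35], [-0.03, 0.98], [-0.62, 0.53], [-0.11, 1.16], [-0.16, 0.13]]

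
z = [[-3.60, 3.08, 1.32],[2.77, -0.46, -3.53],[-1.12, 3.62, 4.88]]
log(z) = [[1.55+2.82j, (-0.11-1.33j), -0.31-0.89j], [-0.12-1.22j, 0.73+0.57j, (-0.79+0.39j)], [(0.3+0.8j), (0.82-0.38j), 1.72-0.25j]]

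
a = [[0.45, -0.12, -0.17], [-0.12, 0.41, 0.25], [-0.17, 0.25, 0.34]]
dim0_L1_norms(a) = [0.74, 0.78, 0.76]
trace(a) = 1.20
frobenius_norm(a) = 0.84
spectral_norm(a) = 0.76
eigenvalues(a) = [0.76, 0.33, 0.11]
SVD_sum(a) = [[0.23,-0.25,-0.24], [-0.25,0.28,0.27], [-0.24,0.27,0.26]] + [[0.22, 0.14, 0.06],[0.14, 0.10, 0.04],[0.06, 0.04, 0.01]] + [[0.0,  -0.01,  0.02], [-0.01,  0.04,  -0.05], [0.02,  -0.05,  0.07]]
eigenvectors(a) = [[0.55, -0.81, 0.19],[-0.60, -0.54, -0.59],[-0.58, -0.21, 0.79]]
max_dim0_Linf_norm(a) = 0.45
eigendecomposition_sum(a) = [[0.23, -0.25, -0.24], [-0.25, 0.28, 0.27], [-0.24, 0.27, 0.26]] + [[0.22, 0.14, 0.06], [0.14, 0.10, 0.04], [0.06, 0.04, 0.01]] + [[0.0, -0.01, 0.02], [-0.01, 0.04, -0.05], [0.02, -0.05, 0.07]]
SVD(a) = [[-0.55,  -0.81,  0.19], [0.60,  -0.54,  -0.59], [0.58,  -0.21,  0.79]] @ diag([0.7605988299399091, 0.3263606191781576, 0.11304055088193327]) @ [[-0.55,0.6,0.58],  [-0.81,-0.54,-0.21],  [0.19,-0.59,0.79]]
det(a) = 0.03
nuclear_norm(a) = 1.20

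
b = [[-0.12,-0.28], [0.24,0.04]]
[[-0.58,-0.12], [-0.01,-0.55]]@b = [[0.04, 0.16], [-0.13, -0.02]]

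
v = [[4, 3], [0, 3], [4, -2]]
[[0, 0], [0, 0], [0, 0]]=v @ [[0, 0], [0, 0]]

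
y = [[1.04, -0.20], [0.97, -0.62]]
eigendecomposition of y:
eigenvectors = [[0.85, 0.13], [0.53, 0.99]]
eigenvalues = [0.91, -0.49]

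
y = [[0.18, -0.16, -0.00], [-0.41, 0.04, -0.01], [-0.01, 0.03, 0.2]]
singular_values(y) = [0.46, 0.2, 0.12]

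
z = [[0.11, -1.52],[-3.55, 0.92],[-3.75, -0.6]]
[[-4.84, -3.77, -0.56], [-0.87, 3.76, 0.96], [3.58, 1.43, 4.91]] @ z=[[14.95, 4.22], [-17.04, 4.21], [-23.10, -7.07]]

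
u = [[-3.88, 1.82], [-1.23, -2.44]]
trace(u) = -6.32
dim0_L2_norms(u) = [4.07, 3.04]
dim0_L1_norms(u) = [5.11, 4.26]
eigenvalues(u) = [(-3.16+1.31j), (-3.16-1.31j)]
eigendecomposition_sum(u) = [[-1.94-0.21j, 0.91+2.19j], [(-0.62-1.48j), (-1.22+1.52j)]] + [[-1.94+0.21j, 0.91-2.19j], [(-0.61+1.48j), -1.22-1.52j]]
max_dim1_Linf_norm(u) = 3.88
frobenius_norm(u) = 5.08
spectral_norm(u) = 4.29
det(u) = 11.71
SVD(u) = [[-1.00, -0.03], [-0.03, 1.0]] @ diag([4.28682613891337, 2.730644915533523]) @ [[0.91, -0.41], [-0.41, -0.91]]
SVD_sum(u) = [[-3.91, 1.74],[-0.12, 0.05]] + [[0.03, 0.08], [-1.11, -2.49]]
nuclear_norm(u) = 7.02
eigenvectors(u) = [[0.77+0.00j, 0.77-0.00j], [(0.31+0.56j), (0.31-0.56j)]]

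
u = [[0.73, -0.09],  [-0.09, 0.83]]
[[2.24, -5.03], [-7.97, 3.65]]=u@[[1.91, -6.44], [-9.4, 3.7]]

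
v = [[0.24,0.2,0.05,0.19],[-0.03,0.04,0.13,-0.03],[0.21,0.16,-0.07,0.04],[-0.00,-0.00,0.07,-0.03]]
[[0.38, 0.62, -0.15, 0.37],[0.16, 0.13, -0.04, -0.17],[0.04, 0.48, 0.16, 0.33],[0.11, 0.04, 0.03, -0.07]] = v @ [[1.21, 0.74, 1.33, 1.35], [-0.71, 2.29, -0.41, -0.23], [1.87, 0.45, -0.34, -0.78], [0.72, -0.18, -1.93, 0.67]]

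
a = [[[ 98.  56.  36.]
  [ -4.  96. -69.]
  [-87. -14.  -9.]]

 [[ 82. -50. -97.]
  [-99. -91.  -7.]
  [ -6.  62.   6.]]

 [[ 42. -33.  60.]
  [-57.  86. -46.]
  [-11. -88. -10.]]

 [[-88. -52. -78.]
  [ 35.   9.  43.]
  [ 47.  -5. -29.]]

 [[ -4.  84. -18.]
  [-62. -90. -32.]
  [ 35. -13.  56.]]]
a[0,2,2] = -9.0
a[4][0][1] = 84.0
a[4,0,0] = -4.0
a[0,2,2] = -9.0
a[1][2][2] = 6.0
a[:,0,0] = [98.0, 82.0, 42.0, -88.0, -4.0]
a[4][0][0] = -4.0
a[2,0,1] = -33.0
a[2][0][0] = 42.0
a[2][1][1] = 86.0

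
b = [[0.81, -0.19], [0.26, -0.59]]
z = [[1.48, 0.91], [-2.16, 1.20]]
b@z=[[1.61, 0.51], [1.66, -0.47]]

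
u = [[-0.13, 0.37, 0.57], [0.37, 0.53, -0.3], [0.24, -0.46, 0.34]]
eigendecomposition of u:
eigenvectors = [[0.83, -0.63, 0.25], [-0.39, 0.04, -0.59], [-0.41, -0.78, 0.77]]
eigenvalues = [-0.58, 0.55, 0.77]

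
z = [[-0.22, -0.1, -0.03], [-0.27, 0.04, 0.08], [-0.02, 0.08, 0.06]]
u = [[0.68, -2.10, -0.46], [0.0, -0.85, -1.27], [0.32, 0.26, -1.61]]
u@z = [[0.43, -0.19, -0.22], [0.25, -0.14, -0.14], [-0.11, -0.15, -0.09]]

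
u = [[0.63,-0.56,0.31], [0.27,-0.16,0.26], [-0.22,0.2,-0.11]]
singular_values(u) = [1.03, 0.14, 0.0]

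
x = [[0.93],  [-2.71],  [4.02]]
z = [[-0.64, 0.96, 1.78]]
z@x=[[3.96]]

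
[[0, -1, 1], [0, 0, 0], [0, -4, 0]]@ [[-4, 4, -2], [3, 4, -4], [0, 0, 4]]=[[-3, -4, 8], [0, 0, 0], [-12, -16, 16]]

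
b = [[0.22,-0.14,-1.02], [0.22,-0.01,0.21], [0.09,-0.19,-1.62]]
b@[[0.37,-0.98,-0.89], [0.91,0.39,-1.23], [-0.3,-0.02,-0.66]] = [[0.26, -0.25, 0.65],[0.01, -0.22, -0.32],[0.35, -0.13, 1.22]]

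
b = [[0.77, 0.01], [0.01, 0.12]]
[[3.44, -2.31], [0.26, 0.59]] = b @ [[4.45, -3.07], [1.78, 5.19]]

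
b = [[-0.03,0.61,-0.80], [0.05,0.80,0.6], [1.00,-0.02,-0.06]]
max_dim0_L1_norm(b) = 1.46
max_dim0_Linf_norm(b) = 1.0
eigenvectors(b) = [[(-0.06+0.67j), (-0.06-0.67j), -0.32+0.00j], [(-0.19-0.23j), -0.19+0.23j, (-0.91+0j)], [0.68+0.00j, 0.68-0.00j, (-0.28+0j)]]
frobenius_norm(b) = 1.74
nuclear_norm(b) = 3.01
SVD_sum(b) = [[0.28, 0.71, -0.46], [0.11, 0.27, -0.18], [0.10, 0.26, -0.17]] + [[-0.03, 0.02, 0.02], [-0.47, 0.35, 0.25], [0.57, -0.42, -0.3]] + [[-0.28, -0.12, -0.35], [0.41, 0.18, 0.52], [0.33, 0.14, 0.42]]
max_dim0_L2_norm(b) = 1.01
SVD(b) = [[0.88, 0.04, -0.47],  [0.34, 0.64, 0.69],  [0.33, -0.77, 0.55]] @ diag([1.008772190453784, 1.0026670746903092, 0.9982672012537792]) @ [[0.31,0.79,-0.52], [-0.74,0.55,0.39], [0.60,0.26,0.76]]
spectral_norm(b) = 1.01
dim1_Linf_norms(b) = [0.8, 0.8, 1.0]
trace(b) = 0.71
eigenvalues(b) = [(-0.15+0.99j), (-0.15-0.99j), (1+0j)]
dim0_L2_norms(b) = [1.0, 1.01, 1.0]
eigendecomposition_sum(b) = [[-0.06+0.45j, (0.16-0.12j), -0.44-0.11j], [-0.12-0.16j, (-0.01+0.09j), 0.17-0.10j], [0.46+0.02j, -0.14-0.15j, -0.07+0.46j]] + [[(-0.06-0.45j),0.16+0.12j,-0.44+0.11j], [(-0.12+0.16j),-0.01-0.09j,0.17+0.10j], [0.46-0.02j,(-0.14+0.15j),(-0.07-0.46j)]] + [[(0.1-0j), 0.29-0.00j, (0.09+0j)], [0.28-0.00j, 0.83-0.00j, 0.25+0.00j], [0.09-0.00j, 0.26-0.00j, (0.08+0j)]]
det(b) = 1.01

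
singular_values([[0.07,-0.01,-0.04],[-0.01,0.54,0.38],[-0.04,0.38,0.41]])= [0.86, 0.11, 0.05]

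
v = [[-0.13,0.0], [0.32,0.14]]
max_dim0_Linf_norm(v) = 0.32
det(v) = -0.02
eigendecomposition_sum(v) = [[0.00, 0.0], [0.17, 0.14]] + [[-0.13, -0.00], [0.15, -0.00]]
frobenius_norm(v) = 0.37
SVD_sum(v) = [[-0.11,-0.04],  [0.33,0.12]] + [[-0.02,  0.04], [-0.01,  0.02]]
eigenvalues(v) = [0.14, -0.13]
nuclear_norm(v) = 0.42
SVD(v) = [[-0.33, 0.94], [0.94, 0.33]] @ diag([0.36942232009040443, 0.04926610821876198]) @ [[0.93,0.36], [-0.36,0.93]]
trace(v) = 0.01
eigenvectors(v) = [[0.00, 0.64], [1.00, -0.76]]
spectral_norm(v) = 0.37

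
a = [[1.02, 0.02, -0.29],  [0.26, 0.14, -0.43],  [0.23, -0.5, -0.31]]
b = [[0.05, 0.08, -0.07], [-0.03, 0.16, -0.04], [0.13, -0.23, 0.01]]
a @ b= [[0.01, 0.15, -0.08], [-0.05, 0.14, -0.03], [-0.01, 0.01, 0.0]]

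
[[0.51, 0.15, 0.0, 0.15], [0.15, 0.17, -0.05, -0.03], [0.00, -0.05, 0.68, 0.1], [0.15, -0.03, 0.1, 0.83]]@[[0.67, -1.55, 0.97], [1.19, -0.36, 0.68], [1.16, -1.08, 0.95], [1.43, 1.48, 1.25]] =[[0.73,-0.62,0.78],[0.20,-0.28,0.18],[0.87,-0.57,0.74],[1.37,0.9,1.26]]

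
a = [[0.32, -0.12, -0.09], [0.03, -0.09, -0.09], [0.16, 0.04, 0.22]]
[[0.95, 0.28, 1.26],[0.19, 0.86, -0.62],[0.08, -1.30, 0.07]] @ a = [[0.51,-0.09,0.17],[-0.01,-0.12,-0.23],[-0.0,0.11,0.13]]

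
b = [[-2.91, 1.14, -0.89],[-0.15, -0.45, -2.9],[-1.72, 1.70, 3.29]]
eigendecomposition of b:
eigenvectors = [[-0.94, -0.27, -0.37],  [-0.30, -0.71, -0.88],  [-0.18, 0.65, 0.30]]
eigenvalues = [-2.72, 2.17, 0.49]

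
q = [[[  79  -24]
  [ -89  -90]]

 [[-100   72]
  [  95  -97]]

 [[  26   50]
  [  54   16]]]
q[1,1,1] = -97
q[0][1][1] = -90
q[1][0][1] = 72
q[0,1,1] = -90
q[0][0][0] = 79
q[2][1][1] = 16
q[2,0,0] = 26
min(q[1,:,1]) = -97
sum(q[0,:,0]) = -10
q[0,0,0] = 79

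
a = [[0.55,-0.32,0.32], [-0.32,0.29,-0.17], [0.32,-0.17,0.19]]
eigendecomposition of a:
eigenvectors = [[-0.76, 0.56, 0.34], [0.49, 0.13, 0.86], [-0.43, -0.82, 0.37]]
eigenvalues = [0.94, 0.0, 0.09]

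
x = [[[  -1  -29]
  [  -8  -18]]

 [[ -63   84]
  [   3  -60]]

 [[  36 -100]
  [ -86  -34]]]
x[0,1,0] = -8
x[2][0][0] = 36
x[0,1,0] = -8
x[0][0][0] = -1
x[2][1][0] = -86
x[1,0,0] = -63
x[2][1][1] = -34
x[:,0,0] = [-1, -63, 36]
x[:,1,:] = [[-8, -18], [3, -60], [-86, -34]]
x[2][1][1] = -34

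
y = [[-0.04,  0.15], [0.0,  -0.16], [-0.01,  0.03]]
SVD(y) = [[0.69, 0.68], [-0.71, 0.7], [0.14, 0.2]] @ diag([0.2232145422408352, 0.029584930829974918]) @ [[-0.13, 0.99], [-0.99, -0.13]]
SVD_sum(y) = [[-0.02, 0.15],[0.02, -0.16],[-0.0, 0.03]] + [[-0.02,-0.0], [-0.02,-0.00], [-0.01,-0.0]]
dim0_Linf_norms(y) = [0.04, 0.16]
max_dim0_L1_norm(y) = 0.34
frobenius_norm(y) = 0.23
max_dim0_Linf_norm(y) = 0.16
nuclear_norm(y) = 0.25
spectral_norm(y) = 0.22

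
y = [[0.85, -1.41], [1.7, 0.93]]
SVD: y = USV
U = [[-0.13,  -0.99],[-0.99,  0.13]]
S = [1.94, 1.64]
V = [[-0.92,-0.38],[-0.38,0.92]]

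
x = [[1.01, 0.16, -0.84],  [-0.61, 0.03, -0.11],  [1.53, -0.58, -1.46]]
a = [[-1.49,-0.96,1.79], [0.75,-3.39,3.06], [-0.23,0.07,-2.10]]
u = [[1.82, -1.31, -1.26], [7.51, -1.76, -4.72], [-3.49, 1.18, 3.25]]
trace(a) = -6.98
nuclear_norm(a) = 8.35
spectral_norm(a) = 5.21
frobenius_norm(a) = 5.68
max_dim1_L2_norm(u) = 9.04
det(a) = -12.43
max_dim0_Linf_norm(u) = 7.51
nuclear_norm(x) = 3.48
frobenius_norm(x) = 2.64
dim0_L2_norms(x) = [1.93, 0.6, 1.69]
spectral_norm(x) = 2.55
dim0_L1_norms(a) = [2.47, 4.42, 6.95]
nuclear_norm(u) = 12.15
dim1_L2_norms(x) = [1.32, 0.62, 2.19]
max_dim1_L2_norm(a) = 4.63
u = a @ x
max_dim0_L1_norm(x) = 3.15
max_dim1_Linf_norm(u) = 7.51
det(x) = -0.54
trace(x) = -0.42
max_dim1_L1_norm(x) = 3.57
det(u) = 6.69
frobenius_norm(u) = 10.61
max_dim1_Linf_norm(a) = 3.39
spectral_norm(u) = 10.55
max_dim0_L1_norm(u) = 12.82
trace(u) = 3.31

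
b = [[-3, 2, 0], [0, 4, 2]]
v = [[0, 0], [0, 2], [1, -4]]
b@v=[[0, 4], [2, 0]]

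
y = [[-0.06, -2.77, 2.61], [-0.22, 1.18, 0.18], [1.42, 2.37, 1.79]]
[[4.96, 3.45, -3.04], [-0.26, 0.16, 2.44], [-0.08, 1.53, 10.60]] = y@[[-0.75,-0.28,2.08], [-0.56,-0.10,2.26], [1.29,1.21,1.28]]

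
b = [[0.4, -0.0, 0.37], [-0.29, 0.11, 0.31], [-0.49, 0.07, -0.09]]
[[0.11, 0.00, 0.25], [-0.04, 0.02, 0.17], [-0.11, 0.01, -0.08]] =b@[[0.22,0.04,0.05], [0.04,0.39,-0.04], [0.05,-0.04,0.61]]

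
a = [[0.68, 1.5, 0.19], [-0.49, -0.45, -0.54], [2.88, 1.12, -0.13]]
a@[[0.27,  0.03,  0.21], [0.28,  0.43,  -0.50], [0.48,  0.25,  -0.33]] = [[0.69, 0.71, -0.67], [-0.52, -0.34, 0.30], [1.03, 0.54, 0.09]]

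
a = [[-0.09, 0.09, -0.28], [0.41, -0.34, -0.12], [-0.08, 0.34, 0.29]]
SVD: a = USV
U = [[-0.00,  -0.8,  0.6], [0.79,  0.37,  0.49], [-0.61,  0.48,  0.63]]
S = [0.66, 0.37, 0.15]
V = [[0.56,  -0.72,  -0.41], [0.5,  -0.10,  0.86], [0.66,  0.69,  -0.31]]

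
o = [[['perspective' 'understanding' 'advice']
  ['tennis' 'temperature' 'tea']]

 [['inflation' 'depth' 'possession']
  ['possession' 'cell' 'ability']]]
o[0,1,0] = 'tennis'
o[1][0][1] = 'depth'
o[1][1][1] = 'cell'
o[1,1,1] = 'cell'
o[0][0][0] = 'perspective'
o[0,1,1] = 'temperature'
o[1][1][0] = 'possession'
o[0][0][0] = 'perspective'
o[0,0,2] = 'advice'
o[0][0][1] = 'understanding'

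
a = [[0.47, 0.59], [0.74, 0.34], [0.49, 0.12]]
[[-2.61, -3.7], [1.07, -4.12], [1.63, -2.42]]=a@ [[5.49,  -4.23], [-8.8,  -2.9]]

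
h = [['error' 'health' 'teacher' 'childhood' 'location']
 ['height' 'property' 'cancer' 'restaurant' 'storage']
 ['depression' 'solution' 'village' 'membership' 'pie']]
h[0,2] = 'teacher'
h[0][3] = 'childhood'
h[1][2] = 'cancer'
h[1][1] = 'property'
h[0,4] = 'location'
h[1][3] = 'restaurant'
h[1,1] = 'property'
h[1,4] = 'storage'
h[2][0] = 'depression'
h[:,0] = ['error', 'height', 'depression']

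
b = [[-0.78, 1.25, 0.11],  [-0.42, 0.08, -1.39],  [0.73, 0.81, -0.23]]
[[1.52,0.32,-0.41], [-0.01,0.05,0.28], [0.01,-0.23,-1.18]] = b@[[-0.72, -0.34, -0.74], [0.74, 0.04, -0.79], [0.27, 0.07, -0.02]]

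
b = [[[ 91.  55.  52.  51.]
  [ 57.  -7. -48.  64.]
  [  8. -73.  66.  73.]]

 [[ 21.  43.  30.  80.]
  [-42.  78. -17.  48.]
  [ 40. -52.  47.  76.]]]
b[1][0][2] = 30.0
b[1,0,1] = 43.0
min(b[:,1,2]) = -48.0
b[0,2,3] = 73.0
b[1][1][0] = -42.0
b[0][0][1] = 55.0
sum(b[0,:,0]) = 156.0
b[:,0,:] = [[91.0, 55.0, 52.0, 51.0], [21.0, 43.0, 30.0, 80.0]]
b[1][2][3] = 76.0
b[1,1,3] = 48.0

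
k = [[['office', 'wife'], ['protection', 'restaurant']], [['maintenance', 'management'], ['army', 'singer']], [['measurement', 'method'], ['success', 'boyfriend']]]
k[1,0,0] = 'maintenance'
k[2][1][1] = 'boyfriend'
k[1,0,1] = 'management'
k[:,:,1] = [['wife', 'restaurant'], ['management', 'singer'], ['method', 'boyfriend']]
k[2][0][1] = 'method'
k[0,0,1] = 'wife'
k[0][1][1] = 'restaurant'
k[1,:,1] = ['management', 'singer']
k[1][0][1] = 'management'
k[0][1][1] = 'restaurant'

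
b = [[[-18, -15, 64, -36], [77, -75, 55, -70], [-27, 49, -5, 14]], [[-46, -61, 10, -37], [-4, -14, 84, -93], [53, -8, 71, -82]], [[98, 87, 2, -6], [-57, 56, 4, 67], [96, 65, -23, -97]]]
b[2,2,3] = -97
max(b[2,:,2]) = 4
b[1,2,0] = 53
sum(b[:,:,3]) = -340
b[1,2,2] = 71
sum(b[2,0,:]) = 181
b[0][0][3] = -36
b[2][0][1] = 87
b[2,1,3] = 67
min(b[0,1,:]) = -75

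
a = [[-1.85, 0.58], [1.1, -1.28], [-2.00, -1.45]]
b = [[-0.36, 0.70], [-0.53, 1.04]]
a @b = [[0.36, -0.69], [0.28, -0.56], [1.49, -2.91]]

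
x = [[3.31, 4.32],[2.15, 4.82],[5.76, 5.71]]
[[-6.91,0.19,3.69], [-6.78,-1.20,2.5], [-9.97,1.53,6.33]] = x@[[-0.60, 0.92, 1.05], [-1.14, -0.66, 0.05]]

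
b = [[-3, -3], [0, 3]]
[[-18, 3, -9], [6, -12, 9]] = b @ [[4, 3, 0], [2, -4, 3]]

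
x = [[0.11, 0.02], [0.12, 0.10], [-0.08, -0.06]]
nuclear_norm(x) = 0.26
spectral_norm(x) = 0.21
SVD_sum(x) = [[0.09,0.05],[0.13,0.08],[-0.08,-0.05]] + [[0.02,-0.03], [-0.01,0.02], [0.00,-0.01]]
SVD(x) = [[-0.49, 0.87], [-0.73, -0.46], [0.47, 0.19]] @ diag([0.21135357160725, 0.0472193579886368]) @ [[-0.85, -0.53], [0.53, -0.85]]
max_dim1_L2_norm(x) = 0.16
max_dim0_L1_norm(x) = 0.31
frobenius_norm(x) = 0.22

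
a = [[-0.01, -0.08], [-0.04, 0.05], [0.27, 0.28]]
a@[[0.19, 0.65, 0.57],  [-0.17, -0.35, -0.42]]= [[0.01, 0.02, 0.03], [-0.02, -0.04, -0.04], [0.00, 0.08, 0.04]]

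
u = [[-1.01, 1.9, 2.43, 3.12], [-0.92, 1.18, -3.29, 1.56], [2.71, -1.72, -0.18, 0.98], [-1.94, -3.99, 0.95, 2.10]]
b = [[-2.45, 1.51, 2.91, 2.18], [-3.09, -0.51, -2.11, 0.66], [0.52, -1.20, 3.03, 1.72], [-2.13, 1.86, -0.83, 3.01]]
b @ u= [[4.74, -16.58, -9.37, 2.14], [-3.41, -5.48, -4.82, -11.12], [5.45, -12.5, 6.30, 6.33], [-7.65, -12.43, -8.29, 1.76]]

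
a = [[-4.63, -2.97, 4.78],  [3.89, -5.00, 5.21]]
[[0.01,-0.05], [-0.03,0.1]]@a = [[-0.24,  0.22,  -0.21], [0.53,  -0.41,  0.38]]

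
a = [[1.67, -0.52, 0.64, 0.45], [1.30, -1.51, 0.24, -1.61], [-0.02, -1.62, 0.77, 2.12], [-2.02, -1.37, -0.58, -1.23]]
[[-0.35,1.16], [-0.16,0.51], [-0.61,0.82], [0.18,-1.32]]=a@ [[-0.21, 0.57], [0.24, -0.14], [0.37, 0.02], [-0.24, 0.28]]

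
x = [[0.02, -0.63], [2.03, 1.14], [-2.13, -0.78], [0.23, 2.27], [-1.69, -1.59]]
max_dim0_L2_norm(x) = 3.4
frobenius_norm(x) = 4.64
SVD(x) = [[0.1, 0.26], [-0.54, 0.27], [0.5, -0.45], [-0.4, -0.81], [0.55, 0.03]] @ diag([4.241721147271945, 1.8870351636326144]) @ [[-0.74, -0.67],  [0.67, -0.74]]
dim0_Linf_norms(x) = [2.13, 2.27]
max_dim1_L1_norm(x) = 3.28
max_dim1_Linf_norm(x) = 2.27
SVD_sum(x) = [[-0.3, -0.27], [1.69, 1.52], [-1.57, -1.41], [1.26, 1.12], [-1.73, -1.55]] + [[0.32, -0.36],[0.34, -0.38],[-0.56, 0.63],[-1.03, 1.15],[0.04, -0.04]]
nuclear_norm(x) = 6.13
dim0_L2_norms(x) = [3.4, 3.16]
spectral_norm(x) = 4.24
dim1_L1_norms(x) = [0.65, 3.17, 2.91, 2.5, 3.28]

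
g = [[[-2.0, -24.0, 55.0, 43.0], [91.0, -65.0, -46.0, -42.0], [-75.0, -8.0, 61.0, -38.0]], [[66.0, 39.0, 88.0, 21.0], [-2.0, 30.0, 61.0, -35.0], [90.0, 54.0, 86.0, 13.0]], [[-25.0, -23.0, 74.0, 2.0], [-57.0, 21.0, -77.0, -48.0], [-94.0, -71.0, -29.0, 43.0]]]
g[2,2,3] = 43.0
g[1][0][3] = 21.0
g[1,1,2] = 61.0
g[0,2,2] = 61.0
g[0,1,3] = -42.0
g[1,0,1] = 39.0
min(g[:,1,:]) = -77.0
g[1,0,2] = 88.0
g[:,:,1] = [[-24.0, -65.0, -8.0], [39.0, 30.0, 54.0], [-23.0, 21.0, -71.0]]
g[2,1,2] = -77.0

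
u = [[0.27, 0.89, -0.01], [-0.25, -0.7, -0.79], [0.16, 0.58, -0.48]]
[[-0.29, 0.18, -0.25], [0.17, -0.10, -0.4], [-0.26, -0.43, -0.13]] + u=[[-0.02, 1.07, -0.26], [-0.08, -0.80, -1.19], [-0.10, 0.15, -0.61]]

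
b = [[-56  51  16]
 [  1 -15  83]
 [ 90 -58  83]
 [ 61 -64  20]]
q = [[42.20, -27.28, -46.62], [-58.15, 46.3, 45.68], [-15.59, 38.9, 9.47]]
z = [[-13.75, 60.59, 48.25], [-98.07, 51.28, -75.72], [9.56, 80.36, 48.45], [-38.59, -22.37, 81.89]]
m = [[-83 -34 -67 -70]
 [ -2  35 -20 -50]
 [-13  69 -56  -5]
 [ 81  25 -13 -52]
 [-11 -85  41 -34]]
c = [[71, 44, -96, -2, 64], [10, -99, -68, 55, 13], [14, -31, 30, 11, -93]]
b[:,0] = [-56, 1, 90, 61]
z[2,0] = 9.56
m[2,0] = -13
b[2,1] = -58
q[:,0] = [42.2, -58.15, -15.59]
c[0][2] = -96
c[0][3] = -2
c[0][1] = 44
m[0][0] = -83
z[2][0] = 9.56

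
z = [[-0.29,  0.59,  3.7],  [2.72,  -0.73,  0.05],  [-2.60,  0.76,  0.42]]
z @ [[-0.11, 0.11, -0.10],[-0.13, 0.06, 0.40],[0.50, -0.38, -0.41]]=[[1.81, -1.40, -1.25], [-0.18, 0.24, -0.58], [0.40, -0.40, 0.39]]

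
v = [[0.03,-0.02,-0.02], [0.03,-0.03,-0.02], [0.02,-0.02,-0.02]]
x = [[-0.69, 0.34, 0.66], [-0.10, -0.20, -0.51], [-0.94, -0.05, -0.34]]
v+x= [[-0.66, 0.32, 0.64],[-0.07, -0.23, -0.53],[-0.92, -0.07, -0.36]]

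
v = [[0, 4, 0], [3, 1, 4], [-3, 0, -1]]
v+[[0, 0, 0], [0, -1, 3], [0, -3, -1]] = [[0, 4, 0], [3, 0, 7], [-3, -3, -2]]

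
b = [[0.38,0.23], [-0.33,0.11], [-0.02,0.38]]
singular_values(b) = [0.53, 0.43]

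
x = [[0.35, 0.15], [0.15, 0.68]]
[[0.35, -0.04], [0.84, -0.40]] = x @ [[0.51, 0.15], [1.13, -0.62]]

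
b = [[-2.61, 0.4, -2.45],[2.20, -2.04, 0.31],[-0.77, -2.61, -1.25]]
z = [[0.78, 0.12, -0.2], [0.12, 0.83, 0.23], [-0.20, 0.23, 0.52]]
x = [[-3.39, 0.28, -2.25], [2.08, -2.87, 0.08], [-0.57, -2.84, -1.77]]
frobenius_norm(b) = 5.57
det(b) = 10.15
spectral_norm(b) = 4.33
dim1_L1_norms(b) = [5.46, 4.55, 4.63]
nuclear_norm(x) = 9.01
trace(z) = 2.13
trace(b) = -5.90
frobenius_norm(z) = 1.34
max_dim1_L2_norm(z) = 0.87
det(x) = -0.00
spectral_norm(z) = 0.95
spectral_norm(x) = 4.78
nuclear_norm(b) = 8.45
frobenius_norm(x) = 6.38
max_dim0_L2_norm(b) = 3.5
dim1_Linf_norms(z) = [0.78, 0.83, 0.52]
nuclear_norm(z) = 2.13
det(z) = 0.24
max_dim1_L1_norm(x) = 5.92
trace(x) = -8.03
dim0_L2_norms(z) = [0.81, 0.87, 0.6]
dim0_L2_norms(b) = [3.5, 3.34, 2.77]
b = z + x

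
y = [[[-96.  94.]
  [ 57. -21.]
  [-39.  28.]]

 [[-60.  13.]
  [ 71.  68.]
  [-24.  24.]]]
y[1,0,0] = -60.0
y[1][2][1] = 24.0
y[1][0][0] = -60.0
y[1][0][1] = 13.0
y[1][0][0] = -60.0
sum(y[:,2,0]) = -63.0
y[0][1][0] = 57.0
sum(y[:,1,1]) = 47.0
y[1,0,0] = -60.0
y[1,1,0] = 71.0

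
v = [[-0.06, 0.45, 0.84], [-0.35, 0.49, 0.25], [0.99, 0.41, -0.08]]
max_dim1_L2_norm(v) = 1.07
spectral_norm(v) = 1.10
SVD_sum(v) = [[-0.48, 0.09, 0.34],[-0.41, 0.08, 0.28],[0.63, -0.12, -0.44]] + [[0.37,0.48,0.39],[0.15,0.19,0.15],[0.37,0.49,0.40]] + [[0.05,-0.13,0.11], [-0.09,0.22,-0.19], [-0.02,0.04,-0.04]]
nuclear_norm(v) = 2.53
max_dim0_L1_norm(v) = 1.4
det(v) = -0.42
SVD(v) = [[-0.54,0.68,-0.5], [-0.46,0.27,0.85], [0.71,0.69,0.17]] @ diag([1.1031955611413735, 1.0712661760950148, 0.3560173223773436]) @ [[0.81, -0.16, -0.57], [0.51, 0.67, 0.54], [-0.29, 0.73, -0.62]]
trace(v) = 0.35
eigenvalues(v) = [(-0.97+0j), (0.66+0.03j), (0.66-0.03j)]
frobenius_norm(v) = 1.58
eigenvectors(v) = [[(-0.58+0j), -0.65-0.00j, -0.65+0.00j], [-0.27+0.00j, 0.29-0.04j, 0.29+0.04j], [0.77+0.00j, -0.71+0.00j, -0.71-0.00j]]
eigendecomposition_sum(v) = [[(-0.44+0j), (0.02+0j), 0.41-0.00j],[(-0.2+0j), (0.01+0j), 0.19-0.00j],[0.58-0.00j, -0.03-0.00j, (-0.54+0j)]] + [[(0.19-0.16j),(0.21-5.23j),0.22-1.96j],[-0.07+0.08j,0.24+2.34j,0.03+0.89j],[(0.2-0.18j),0.22-5.72j,(0.23-2.15j)]] + [[0.19+0.16j, 0.21+5.23j, (0.22+1.96j)], [-0.07-0.08j, 0.24-2.34j, 0.03-0.89j], [0.20+0.18j, 0.22+5.72j, 0.23+2.15j]]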